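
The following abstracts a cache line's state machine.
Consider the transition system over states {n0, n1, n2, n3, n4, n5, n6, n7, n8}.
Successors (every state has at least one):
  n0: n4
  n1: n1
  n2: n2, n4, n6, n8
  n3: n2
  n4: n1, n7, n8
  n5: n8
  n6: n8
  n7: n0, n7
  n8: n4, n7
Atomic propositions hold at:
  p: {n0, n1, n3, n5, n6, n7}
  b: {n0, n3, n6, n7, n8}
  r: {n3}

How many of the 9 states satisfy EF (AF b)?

AF b: least fixpoint, start Z0 = {n0, n3, n6, n7, n8}, add states with every successor in Z. Z1 = {n0, n3, n5, n6, n7, n8}; fixed.
Sat(AF b) = {n0, n3, n5, n6, n7, n8}
EF (AF b): least fixpoint, start Z0 = {n0, n3, n5, n6, n7, n8}, add states with some successor in Z. Z1 = {n0, n2, n3, n4, n5, n6, n7, n8}; fixed.
Sat(EF (AF b)) = {n0, n2, n3, n4, n5, n6, n7, n8}
|Sat(EF (AF b))| = |{n0, n2, n3, n4, n5, n6, n7, n8}| = 8.

8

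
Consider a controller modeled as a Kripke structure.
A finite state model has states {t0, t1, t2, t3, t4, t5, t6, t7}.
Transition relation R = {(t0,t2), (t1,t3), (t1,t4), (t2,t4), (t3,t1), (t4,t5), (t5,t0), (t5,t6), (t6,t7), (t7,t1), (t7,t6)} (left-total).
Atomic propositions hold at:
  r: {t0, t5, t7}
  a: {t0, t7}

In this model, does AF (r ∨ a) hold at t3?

Sat(r ∨ a) = {t0, t5, t7}
AF (r ∨ a): least fixpoint, start Z0 = {t0, t5, t7}, add states with every successor in Z. Z1 = {t0, t4, t5, t6, t7}; Z2 = {t0, t2, t4, t5, t6, t7}; fixed.
Sat(AF (r ∨ a)) = {t0, t2, t4, t5, t6, t7}
t3 ∉ Sat(AF (r ∨ a)) = {t0, t2, t4, t5, t6, t7}, so the formula does not hold at t3.

No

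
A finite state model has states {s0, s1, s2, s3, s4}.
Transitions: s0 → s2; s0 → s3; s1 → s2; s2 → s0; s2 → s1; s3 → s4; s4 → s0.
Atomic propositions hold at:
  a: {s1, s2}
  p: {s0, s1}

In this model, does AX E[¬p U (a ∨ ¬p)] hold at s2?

No

Sat(¬p) = {s2, s3, s4}
Sat(a ∨ ¬p) = {s1, s2, s3, s4}
E[¬p U (a ∨ ¬p)]: least fixpoint, start Z0 = Sat((a ∨ ¬p)) = {s1, s2, s3, s4}, add states in Sat(¬p) with some successor in Z. Already a fixed point.
Sat(E[¬p U (a ∨ ¬p)]) = {s1, s2, s3, s4}
Sat(AX E[¬p U (a ∨ ¬p)]) = {s : every successor in {s1, s2, s3, s4}} = {s0, s1, s3}
s2 ∉ Sat(AX E[¬p U (a ∨ ¬p)]) = {s0, s1, s3}, so the formula does not hold at s2.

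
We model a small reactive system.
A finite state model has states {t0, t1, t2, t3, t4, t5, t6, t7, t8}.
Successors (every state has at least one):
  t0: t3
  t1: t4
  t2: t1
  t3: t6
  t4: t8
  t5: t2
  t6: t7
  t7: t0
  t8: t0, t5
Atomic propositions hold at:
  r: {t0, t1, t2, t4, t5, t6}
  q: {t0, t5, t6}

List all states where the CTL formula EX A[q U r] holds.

{t1, t2, t3, t5, t7, t8}

A[q U r]: least fixpoint, start Z0 = Sat(r) = {t0, t1, t2, t4, t5, t6}, add states in Sat(q) with every successor in Z. Already a fixed point.
Sat(A[q U r]) = {t0, t1, t2, t4, t5, t6}
Sat(EX A[q U r]) = {s : some successor in {t0, t1, t2, t4, t5, t6}} = {t1, t2, t3, t5, t7, t8}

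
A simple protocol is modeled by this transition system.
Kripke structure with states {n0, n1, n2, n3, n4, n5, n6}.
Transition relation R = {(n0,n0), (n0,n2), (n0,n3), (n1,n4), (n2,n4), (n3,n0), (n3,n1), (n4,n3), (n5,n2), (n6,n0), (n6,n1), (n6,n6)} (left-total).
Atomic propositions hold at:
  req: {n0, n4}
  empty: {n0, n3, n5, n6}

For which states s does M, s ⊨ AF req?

{n0, n1, n2, n3, n4, n5}

AF req: least fixpoint, start Z0 = {n0, n4}, add states with every successor in Z. Z1 = {n0, n1, n2, n4}; Z2 = {n0, n1, n2, n3, n4, n5}; fixed.
Sat(AF req) = {n0, n1, n2, n3, n4, n5}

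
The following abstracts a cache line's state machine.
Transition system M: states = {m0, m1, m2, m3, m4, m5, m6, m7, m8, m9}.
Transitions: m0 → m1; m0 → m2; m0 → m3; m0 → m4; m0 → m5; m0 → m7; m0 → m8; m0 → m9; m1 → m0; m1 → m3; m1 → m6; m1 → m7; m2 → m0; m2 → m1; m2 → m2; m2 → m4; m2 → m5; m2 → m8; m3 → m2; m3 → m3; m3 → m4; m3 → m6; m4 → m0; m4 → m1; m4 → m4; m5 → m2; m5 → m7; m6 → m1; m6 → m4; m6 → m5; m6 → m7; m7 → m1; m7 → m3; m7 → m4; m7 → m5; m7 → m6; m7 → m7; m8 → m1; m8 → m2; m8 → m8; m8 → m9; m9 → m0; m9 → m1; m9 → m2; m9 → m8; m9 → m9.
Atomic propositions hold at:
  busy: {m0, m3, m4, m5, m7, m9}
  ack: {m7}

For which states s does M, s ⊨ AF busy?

AF busy: least fixpoint, start Z0 = {m0, m3, m4, m5, m7, m9}, add states with every successor in Z. Already a fixed point.
Sat(AF busy) = {m0, m3, m4, m5, m7, m9}

{m0, m3, m4, m5, m7, m9}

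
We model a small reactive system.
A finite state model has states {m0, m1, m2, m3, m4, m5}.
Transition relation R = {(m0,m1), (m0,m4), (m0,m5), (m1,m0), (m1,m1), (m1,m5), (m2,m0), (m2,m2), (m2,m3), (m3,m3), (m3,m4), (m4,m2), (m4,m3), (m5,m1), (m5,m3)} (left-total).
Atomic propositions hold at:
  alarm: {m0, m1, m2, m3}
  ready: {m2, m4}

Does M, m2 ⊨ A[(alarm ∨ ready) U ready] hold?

Sat(alarm ∨ ready) = {m0, m1, m2, m3, m4}
A[(alarm ∨ ready) U ready]: least fixpoint, start Z0 = Sat(ready) = {m2, m4}, add states in Sat(alarm ∨ ready) with every successor in Z. Already a fixed point.
Sat(A[(alarm ∨ ready) U ready]) = {m2, m4}
m2 ∈ Sat(A[(alarm ∨ ready) U ready]) = {m2, m4}, so the formula holds at m2.

Yes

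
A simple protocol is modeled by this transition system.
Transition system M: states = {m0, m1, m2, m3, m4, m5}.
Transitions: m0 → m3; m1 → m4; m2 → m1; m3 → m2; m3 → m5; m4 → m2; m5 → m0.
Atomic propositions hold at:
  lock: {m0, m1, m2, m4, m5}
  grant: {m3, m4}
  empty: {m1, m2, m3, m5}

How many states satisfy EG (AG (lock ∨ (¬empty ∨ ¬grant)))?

3

Sat(¬empty) = {m0, m4}
Sat(¬grant) = {m0, m1, m2, m5}
Sat(¬empty ∨ ¬grant) = {m0, m1, m2, m4, m5}
Sat(lock ∨ (¬empty ∨ ¬grant)) = {m0, m1, m2, m4, m5}
AG (lock ∨ (¬empty ∨ ¬grant)): greatest fixpoint, start Z0 = {m0, m1, m2, m4, m5}, keep only states in Sat with every successor in Z. Z1 = {m1, m2, m4, m5}; Z2 = {m1, m2, m4}; fixed.
Sat(AG (lock ∨ (¬empty ∨ ¬grant))) = {m1, m2, m4}
EG (AG (lock ∨ (¬empty ∨ ¬grant))): greatest fixpoint, start Z0 = {m1, m2, m4}, keep only states in Sat with some successor in Z. Already a fixed point.
Sat(EG (AG (lock ∨ (¬empty ∨ ¬grant)))) = {m1, m2, m4}
|Sat(EG (AG (lock ∨ (¬empty ∨ ¬grant))))| = |{m1, m2, m4}| = 3.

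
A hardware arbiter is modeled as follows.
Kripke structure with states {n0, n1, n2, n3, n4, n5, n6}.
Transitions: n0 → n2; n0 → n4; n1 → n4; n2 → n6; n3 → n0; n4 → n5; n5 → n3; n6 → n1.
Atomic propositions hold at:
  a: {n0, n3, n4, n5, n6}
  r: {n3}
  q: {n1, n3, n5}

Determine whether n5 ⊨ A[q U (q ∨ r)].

Yes

Sat(q ∨ r) = {n1, n3, n5}
A[q U (q ∨ r)]: least fixpoint, start Z0 = Sat((q ∨ r)) = {n1, n3, n5}, add states in Sat(q) with every successor in Z. Already a fixed point.
Sat(A[q U (q ∨ r)]) = {n1, n3, n5}
n5 ∈ Sat(A[q U (q ∨ r)]) = {n1, n3, n5}, so the formula holds at n5.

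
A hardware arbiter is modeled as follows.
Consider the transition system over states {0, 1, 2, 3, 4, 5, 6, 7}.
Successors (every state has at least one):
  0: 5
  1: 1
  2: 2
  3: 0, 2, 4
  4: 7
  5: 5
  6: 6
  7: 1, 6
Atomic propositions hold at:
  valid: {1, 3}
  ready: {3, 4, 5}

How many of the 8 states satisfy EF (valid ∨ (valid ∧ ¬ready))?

4

Sat(¬ready) = {0, 1, 2, 6, 7}
Sat(valid ∧ ¬ready) = {1}
Sat(valid ∨ (valid ∧ ¬ready)) = {1, 3}
EF (valid ∨ (valid ∧ ¬ready)): least fixpoint, start Z0 = {1, 3}, add states with some successor in Z. Z1 = {1, 3, 7}; Z2 = {1, 3, 4, 7}; fixed.
Sat(EF (valid ∨ (valid ∧ ¬ready))) = {1, 3, 4, 7}
|Sat(EF (valid ∨ (valid ∧ ¬ready)))| = |{1, 3, 4, 7}| = 4.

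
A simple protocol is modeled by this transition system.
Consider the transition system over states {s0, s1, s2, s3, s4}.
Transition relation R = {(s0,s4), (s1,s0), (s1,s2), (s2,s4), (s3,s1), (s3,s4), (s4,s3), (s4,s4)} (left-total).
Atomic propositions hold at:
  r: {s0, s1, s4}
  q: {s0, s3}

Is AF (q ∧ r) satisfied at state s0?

Yes

Sat(q ∧ r) = {s0}
AF (q ∧ r): least fixpoint, start Z0 = {s0}, add states with every successor in Z. Already a fixed point.
Sat(AF (q ∧ r)) = {s0}
s0 ∈ Sat(AF (q ∧ r)) = {s0}, so the formula holds at s0.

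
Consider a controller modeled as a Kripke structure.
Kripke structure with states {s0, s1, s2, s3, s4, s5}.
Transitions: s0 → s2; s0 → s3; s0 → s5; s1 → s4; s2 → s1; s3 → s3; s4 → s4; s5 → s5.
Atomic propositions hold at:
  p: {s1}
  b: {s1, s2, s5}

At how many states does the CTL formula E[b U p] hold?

E[b U p]: least fixpoint, start Z0 = Sat(p) = {s1}, add states in Sat(b) with some successor in Z. Z1 = {s1, s2}; fixed.
Sat(E[b U p]) = {s1, s2}
|Sat(E[b U p])| = |{s1, s2}| = 2.

2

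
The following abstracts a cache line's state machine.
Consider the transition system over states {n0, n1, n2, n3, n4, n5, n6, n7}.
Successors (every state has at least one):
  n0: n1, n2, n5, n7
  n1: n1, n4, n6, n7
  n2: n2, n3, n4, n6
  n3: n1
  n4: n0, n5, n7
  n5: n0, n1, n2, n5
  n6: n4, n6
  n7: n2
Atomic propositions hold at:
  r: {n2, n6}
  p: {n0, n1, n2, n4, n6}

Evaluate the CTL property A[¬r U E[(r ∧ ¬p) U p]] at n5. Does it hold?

No

Sat(¬r) = {n0, n1, n3, n4, n5, n7}
Sat(¬p) = {n3, n5, n7}
Sat(r ∧ ¬p) = ∅
E[(r ∧ ¬p) U p]: least fixpoint, start Z0 = Sat(p) = {n0, n1, n2, n4, n6}, add states in Sat(r ∧ ¬p) with some successor in Z. Already a fixed point.
Sat(E[(r ∧ ¬p) U p]) = {n0, n1, n2, n4, n6}
A[¬r U E[(r ∧ ¬p) U p]]: least fixpoint, start Z0 = Sat(E[(r ∧ ¬p) U p]) = {n0, n1, n2, n4, n6}, add states in Sat(¬r) with every successor in Z. Z1 = {n0, n1, n2, n3, n4, n6, n7}; fixed.
Sat(A[¬r U E[(r ∧ ¬p) U p]]) = {n0, n1, n2, n3, n4, n6, n7}
n5 ∉ Sat(A[¬r U E[(r ∧ ¬p) U p]]) = {n0, n1, n2, n3, n4, n6, n7}, so the formula does not hold at n5.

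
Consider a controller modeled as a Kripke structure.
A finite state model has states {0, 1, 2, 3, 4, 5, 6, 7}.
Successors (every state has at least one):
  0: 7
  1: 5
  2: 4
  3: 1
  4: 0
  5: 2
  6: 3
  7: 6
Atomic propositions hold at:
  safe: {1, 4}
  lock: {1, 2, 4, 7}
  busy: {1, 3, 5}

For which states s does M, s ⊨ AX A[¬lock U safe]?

Sat(¬lock) = {0, 3, 5, 6}
A[¬lock U safe]: least fixpoint, start Z0 = Sat(safe) = {1, 4}, add states in Sat(¬lock) with every successor in Z. Z1 = {1, 3, 4}; Z2 = {1, 3, 4, 6}; fixed.
Sat(A[¬lock U safe]) = {1, 3, 4, 6}
Sat(AX A[¬lock U safe]) = {s : every successor in {1, 3, 4, 6}} = {2, 3, 6, 7}

{2, 3, 6, 7}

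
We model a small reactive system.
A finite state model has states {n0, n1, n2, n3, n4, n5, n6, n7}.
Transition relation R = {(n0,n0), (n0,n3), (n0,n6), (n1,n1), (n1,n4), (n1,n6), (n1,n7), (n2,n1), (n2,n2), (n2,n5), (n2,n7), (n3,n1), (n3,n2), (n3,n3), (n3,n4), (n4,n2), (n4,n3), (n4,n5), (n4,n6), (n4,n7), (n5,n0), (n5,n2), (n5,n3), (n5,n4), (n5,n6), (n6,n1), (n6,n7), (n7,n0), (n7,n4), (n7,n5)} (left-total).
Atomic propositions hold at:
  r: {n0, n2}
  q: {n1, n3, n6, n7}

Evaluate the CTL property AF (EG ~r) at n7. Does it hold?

Yes

Sat(~r) = {n1, n3, n4, n5, n6, n7}
EG ~r: greatest fixpoint, start Z0 = {n1, n3, n4, n5, n6, n7}, keep only states in Sat with some successor in Z. Already a fixed point.
Sat(EG ~r) = {n1, n3, n4, n5, n6, n7}
AF (EG ~r): least fixpoint, start Z0 = {n1, n3, n4, n5, n6, n7}, add states with every successor in Z. Already a fixed point.
Sat(AF (EG ~r)) = {n1, n3, n4, n5, n6, n7}
n7 ∈ Sat(AF (EG ~r)) = {n1, n3, n4, n5, n6, n7}, so the formula holds at n7.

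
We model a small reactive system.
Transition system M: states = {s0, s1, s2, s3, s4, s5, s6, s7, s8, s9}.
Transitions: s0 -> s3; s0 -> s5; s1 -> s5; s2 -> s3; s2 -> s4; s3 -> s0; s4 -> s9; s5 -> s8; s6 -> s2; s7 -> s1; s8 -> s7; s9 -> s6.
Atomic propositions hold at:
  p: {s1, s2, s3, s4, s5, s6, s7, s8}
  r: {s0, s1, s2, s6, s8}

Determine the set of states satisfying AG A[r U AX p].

{s1, s5, s7, s8}

Sat(AX p) = {s : every successor in {s1, s2, s3, s4, s5, s6, s7, s8}} = {s0, s1, s2, s5, s6, s7, s8, s9}
A[r U AX p]: least fixpoint, start Z0 = Sat(AX p) = {s0, s1, s2, s5, s6, s7, s8, s9}, add states in Sat(r) with every successor in Z. Already a fixed point.
Sat(A[r U AX p]) = {s0, s1, s2, s5, s6, s7, s8, s9}
AG A[r U AX p]: greatest fixpoint, start Z0 = {s0, s1, s2, s5, s6, s7, s8, s9}, keep only states in Sat with every successor in Z. Z1 = {s1, s5, s6, s7, s8, s9}; Z2 = {s1, s5, s7, s8, s9}; Z3 = {s1, s5, s7, s8}; fixed.
Sat(AG A[r U AX p]) = {s1, s5, s7, s8}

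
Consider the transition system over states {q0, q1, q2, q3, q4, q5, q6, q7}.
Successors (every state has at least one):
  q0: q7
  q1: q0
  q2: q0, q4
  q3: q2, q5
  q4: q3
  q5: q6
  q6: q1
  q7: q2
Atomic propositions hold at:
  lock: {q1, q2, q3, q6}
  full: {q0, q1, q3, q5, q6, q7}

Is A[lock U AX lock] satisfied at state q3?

Sat(AX lock) = {s : every successor in {q1, q2, q3, q6}} = {q4, q5, q6, q7}
A[lock U AX lock]: least fixpoint, start Z0 = Sat(AX lock) = {q4, q5, q6, q7}, add states in Sat(lock) with every successor in Z. Already a fixed point.
Sat(A[lock U AX lock]) = {q4, q5, q6, q7}
q3 ∉ Sat(A[lock U AX lock]) = {q4, q5, q6, q7}, so the formula does not hold at q3.

No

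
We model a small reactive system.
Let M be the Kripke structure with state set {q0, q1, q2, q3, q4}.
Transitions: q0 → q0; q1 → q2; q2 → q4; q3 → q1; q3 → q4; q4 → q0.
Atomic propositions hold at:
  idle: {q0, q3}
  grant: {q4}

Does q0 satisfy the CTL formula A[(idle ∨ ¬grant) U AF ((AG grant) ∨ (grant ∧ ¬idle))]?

Sat(¬grant) = {q0, q1, q2, q3}
Sat(idle ∨ ¬grant) = {q0, q1, q2, q3}
AG grant: greatest fixpoint, start Z0 = {q4}, keep only states in Sat with every successor in Z. Z1 = ∅; fixed.
Sat(AG grant) = ∅
Sat(¬idle) = {q1, q2, q4}
Sat(grant ∧ ¬idle) = {q4}
Sat((AG grant) ∨ (grant ∧ ¬idle)) = {q4}
AF ((AG grant) ∨ (grant ∧ ¬idle)): least fixpoint, start Z0 = {q4}, add states with every successor in Z. Z1 = {q2, q4}; Z2 = {q1, q2, q4}; Z3 = {q1, q2, q3, q4}; fixed.
Sat(AF ((AG grant) ∨ (grant ∧ ¬idle))) = {q1, q2, q3, q4}
A[(idle ∨ ¬grant) U AF ((AG grant) ∨ (grant ∧ ¬idle))]: least fixpoint, start Z0 = Sat(AF ((AG grant) ∨ (grant ∧ ¬idle))) = {q1, q2, q3, q4}, add states in Sat(idle ∨ ¬grant) with every successor in Z. Already a fixed point.
Sat(A[(idle ∨ ¬grant) U AF ((AG grant) ∨ (grant ∧ ¬idle))]) = {q1, q2, q3, q4}
q0 ∉ Sat(A[(idle ∨ ¬grant) U AF ((AG grant) ∨ (grant ∧ ¬idle))]) = {q1, q2, q3, q4}, so the formula does not hold at q0.

No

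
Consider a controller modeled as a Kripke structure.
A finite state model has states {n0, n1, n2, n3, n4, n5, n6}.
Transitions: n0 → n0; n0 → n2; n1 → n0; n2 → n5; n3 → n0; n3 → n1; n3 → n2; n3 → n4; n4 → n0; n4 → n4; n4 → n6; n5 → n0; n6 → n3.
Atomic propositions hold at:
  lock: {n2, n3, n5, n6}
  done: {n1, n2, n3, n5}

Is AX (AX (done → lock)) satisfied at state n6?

Sat(done → lock) = {n0, n2, n3, n4, n5, n6}
Sat(AX (done → lock)) = {s : every successor in {n0, n2, n3, n4, n5, n6}} = {n0, n1, n2, n4, n5, n6}
Sat(AX (AX (done → lock))) = {s : every successor in {n0, n1, n2, n4, n5, n6}} = {n0, n1, n2, n3, n4, n5}
n6 ∉ Sat(AX (AX (done → lock))) = {n0, n1, n2, n3, n4, n5}, so the formula does not hold at n6.

No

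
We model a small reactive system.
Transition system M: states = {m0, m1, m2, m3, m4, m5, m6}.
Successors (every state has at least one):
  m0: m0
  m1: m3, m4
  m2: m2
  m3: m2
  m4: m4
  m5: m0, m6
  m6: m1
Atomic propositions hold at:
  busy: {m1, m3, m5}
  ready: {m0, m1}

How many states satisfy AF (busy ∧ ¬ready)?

Sat(¬ready) = {m2, m3, m4, m5, m6}
Sat(busy ∧ ¬ready) = {m3, m5}
AF (busy ∧ ¬ready): least fixpoint, start Z0 = {m3, m5}, add states with every successor in Z. Already a fixed point.
Sat(AF (busy ∧ ¬ready)) = {m3, m5}
|Sat(AF (busy ∧ ¬ready))| = |{m3, m5}| = 2.

2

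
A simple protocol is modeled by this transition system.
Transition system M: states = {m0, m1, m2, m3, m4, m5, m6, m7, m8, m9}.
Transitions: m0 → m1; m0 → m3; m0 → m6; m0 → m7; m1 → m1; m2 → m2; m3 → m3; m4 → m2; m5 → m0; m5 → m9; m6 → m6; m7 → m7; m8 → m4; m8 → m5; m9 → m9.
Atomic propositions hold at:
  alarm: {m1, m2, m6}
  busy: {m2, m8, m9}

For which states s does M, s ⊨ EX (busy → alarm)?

Sat(busy → alarm) = {m0, m1, m2, m3, m4, m5, m6, m7}
Sat(EX (busy → alarm)) = {s : some successor in {m0, m1, m2, m3, m4, m5, m6, m7}} = {m0, m1, m2, m3, m4, m5, m6, m7, m8}

{m0, m1, m2, m3, m4, m5, m6, m7, m8}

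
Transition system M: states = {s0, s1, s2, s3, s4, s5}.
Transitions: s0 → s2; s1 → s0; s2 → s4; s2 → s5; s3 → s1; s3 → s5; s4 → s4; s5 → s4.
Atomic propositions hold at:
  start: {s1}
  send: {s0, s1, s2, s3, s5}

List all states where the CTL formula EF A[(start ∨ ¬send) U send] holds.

{s0, s1, s2, s3, s5}

Sat(¬send) = {s4}
Sat(start ∨ ¬send) = {s1, s4}
A[(start ∨ ¬send) U send]: least fixpoint, start Z0 = Sat(send) = {s0, s1, s2, s3, s5}, add states in Sat(start ∨ ¬send) with every successor in Z. Already a fixed point.
Sat(A[(start ∨ ¬send) U send]) = {s0, s1, s2, s3, s5}
EF A[(start ∨ ¬send) U send]: least fixpoint, start Z0 = {s0, s1, s2, s3, s5}, add states with some successor in Z. Already a fixed point.
Sat(EF A[(start ∨ ¬send) U send]) = {s0, s1, s2, s3, s5}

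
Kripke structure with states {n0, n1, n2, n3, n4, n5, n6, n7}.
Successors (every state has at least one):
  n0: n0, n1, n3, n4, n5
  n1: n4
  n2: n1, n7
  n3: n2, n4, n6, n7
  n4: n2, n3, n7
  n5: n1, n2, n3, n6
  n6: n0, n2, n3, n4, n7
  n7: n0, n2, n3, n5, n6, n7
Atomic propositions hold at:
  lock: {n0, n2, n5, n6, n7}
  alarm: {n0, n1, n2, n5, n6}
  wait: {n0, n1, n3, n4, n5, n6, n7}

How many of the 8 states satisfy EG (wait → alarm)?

3

Sat(wait → alarm) = {n0, n1, n2, n5, n6}
EG (wait → alarm): greatest fixpoint, start Z0 = {n0, n1, n2, n5, n6}, keep only states in Sat with some successor in Z. Z1 = {n0, n2, n5, n6}; Z2 = {n0, n5, n6}; fixed.
Sat(EG (wait → alarm)) = {n0, n5, n6}
|Sat(EG (wait → alarm))| = |{n0, n5, n6}| = 3.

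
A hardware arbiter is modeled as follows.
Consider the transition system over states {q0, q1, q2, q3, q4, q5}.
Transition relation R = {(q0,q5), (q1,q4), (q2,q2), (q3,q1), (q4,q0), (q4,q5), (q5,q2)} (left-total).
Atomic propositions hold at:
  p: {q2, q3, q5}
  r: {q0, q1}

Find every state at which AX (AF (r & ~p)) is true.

{q3}

Sat(~p) = {q0, q1, q4}
Sat(r & ~p) = {q0, q1}
AF (r & ~p): least fixpoint, start Z0 = {q0, q1}, add states with every successor in Z. Z1 = {q0, q1, q3}; fixed.
Sat(AF (r & ~p)) = {q0, q1, q3}
Sat(AX (AF (r & ~p))) = {s : every successor in {q0, q1, q3}} = {q3}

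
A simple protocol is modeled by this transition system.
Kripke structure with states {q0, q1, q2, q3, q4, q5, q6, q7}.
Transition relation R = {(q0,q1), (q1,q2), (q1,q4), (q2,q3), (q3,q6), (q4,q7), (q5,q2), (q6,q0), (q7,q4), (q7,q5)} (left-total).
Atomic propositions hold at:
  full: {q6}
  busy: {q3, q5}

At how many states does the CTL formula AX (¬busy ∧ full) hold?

1

Sat(¬busy) = {q0, q1, q2, q4, q6, q7}
Sat(¬busy ∧ full) = {q6}
Sat(AX (¬busy ∧ full)) = {s : every successor in {q6}} = {q3}
|Sat(AX (¬busy ∧ full))| = |{q3}| = 1.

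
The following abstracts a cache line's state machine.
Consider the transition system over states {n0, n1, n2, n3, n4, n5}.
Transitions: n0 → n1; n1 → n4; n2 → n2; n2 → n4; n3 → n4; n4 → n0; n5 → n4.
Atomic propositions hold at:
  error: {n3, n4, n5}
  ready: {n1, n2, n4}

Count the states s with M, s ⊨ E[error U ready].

E[error U ready]: least fixpoint, start Z0 = Sat(ready) = {n1, n2, n4}, add states in Sat(error) with some successor in Z. Z1 = {n1, n2, n3, n4, n5}; fixed.
Sat(E[error U ready]) = {n1, n2, n3, n4, n5}
|Sat(E[error U ready])| = |{n1, n2, n3, n4, n5}| = 5.

5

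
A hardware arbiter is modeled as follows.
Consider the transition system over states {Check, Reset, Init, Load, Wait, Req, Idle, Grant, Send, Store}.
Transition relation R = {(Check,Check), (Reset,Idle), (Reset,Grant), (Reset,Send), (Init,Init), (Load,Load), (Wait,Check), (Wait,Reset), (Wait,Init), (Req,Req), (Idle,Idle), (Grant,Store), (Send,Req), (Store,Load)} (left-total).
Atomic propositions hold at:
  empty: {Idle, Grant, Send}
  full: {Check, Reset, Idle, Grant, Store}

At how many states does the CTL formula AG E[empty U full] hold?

2

E[empty U full]: least fixpoint, start Z0 = Sat(full) = {Check, Reset, Idle, Grant, Store}, add states in Sat(empty) with some successor in Z. Already a fixed point.
Sat(E[empty U full]) = {Check, Reset, Idle, Grant, Store}
AG E[empty U full]: greatest fixpoint, start Z0 = {Check, Reset, Idle, Grant, Store}, keep only states in Sat with every successor in Z. Z1 = {Check, Idle, Grant}; Z2 = {Check, Idle}; fixed.
Sat(AG E[empty U full]) = {Check, Idle}
|Sat(AG E[empty U full])| = |{Check, Idle}| = 2.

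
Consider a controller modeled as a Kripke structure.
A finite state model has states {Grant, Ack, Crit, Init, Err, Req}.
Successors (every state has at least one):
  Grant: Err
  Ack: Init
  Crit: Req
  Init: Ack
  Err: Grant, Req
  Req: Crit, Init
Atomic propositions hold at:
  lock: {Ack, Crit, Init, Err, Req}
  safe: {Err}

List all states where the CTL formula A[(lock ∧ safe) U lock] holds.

{Ack, Crit, Init, Err, Req}

Sat(lock ∧ safe) = {Err}
A[(lock ∧ safe) U lock]: least fixpoint, start Z0 = Sat(lock) = {Ack, Crit, Init, Err, Req}, add states in Sat(lock ∧ safe) with every successor in Z. Already a fixed point.
Sat(A[(lock ∧ safe) U lock]) = {Ack, Crit, Init, Err, Req}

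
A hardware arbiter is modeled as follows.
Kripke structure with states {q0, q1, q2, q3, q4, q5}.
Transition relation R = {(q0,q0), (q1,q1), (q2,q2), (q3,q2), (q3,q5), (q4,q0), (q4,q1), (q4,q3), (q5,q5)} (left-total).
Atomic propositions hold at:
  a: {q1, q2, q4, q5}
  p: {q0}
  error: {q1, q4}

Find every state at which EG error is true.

{q1, q4}

EG error: greatest fixpoint, start Z0 = {q1, q4}, keep only states in Sat with some successor in Z. Already a fixed point.
Sat(EG error) = {q1, q4}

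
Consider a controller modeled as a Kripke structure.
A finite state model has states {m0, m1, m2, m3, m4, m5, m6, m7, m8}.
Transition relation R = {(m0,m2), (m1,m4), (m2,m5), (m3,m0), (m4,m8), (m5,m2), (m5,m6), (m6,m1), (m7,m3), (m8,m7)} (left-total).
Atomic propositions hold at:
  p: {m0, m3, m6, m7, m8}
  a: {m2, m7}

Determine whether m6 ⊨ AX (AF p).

AF p: least fixpoint, start Z0 = {m0, m3, m6, m7, m8}, add states with every successor in Z. Z1 = {m0, m3, m4, m6, m7, m8}; Z2 = {m0, m1, m3, m4, m6, m7, m8}; fixed.
Sat(AF p) = {m0, m1, m3, m4, m6, m7, m8}
Sat(AX (AF p)) = {s : every successor in {m0, m1, m3, m4, m6, m7, m8}} = {m1, m3, m4, m6, m7, m8}
m6 ∈ Sat(AX (AF p)) = {m1, m3, m4, m6, m7, m8}, so the formula holds at m6.

Yes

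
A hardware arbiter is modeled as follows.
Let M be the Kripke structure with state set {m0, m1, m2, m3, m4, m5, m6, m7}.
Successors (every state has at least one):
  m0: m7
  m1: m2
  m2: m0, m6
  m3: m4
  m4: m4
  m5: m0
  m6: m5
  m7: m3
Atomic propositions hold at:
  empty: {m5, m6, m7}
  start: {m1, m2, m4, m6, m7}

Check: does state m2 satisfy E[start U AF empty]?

Yes

AF empty: least fixpoint, start Z0 = {m5, m6, m7}, add states with every successor in Z. Z1 = {m0, m5, m6, m7}; Z2 = {m0, m2, m5, m6, m7}; Z3 = {m0, m1, m2, m5, m6, m7}; fixed.
Sat(AF empty) = {m0, m1, m2, m5, m6, m7}
E[start U AF empty]: least fixpoint, start Z0 = Sat(AF empty) = {m0, m1, m2, m5, m6, m7}, add states in Sat(start) with some successor in Z. Already a fixed point.
Sat(E[start U AF empty]) = {m0, m1, m2, m5, m6, m7}
m2 ∈ Sat(E[start U AF empty]) = {m0, m1, m2, m5, m6, m7}, so the formula holds at m2.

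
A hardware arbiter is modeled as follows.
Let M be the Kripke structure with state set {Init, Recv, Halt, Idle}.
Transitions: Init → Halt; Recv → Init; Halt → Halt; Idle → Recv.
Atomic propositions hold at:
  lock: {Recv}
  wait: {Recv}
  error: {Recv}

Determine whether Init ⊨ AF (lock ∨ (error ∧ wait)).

No

Sat(error ∧ wait) = {Recv}
Sat(lock ∨ (error ∧ wait)) = {Recv}
AF (lock ∨ (error ∧ wait)): least fixpoint, start Z0 = {Recv}, add states with every successor in Z. Z1 = {Recv, Idle}; fixed.
Sat(AF (lock ∨ (error ∧ wait))) = {Recv, Idle}
Init ∉ Sat(AF (lock ∨ (error ∧ wait))) = {Recv, Idle}, so the formula does not hold at Init.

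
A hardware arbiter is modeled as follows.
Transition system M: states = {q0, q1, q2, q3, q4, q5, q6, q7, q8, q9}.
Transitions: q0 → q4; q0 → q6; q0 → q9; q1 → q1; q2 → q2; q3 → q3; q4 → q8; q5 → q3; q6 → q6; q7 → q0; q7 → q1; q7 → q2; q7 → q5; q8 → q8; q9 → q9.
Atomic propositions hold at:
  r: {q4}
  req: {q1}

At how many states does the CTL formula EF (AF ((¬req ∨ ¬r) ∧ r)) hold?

3

Sat(¬req) = {q0, q2, q3, q4, q5, q6, q7, q8, q9}
Sat(¬r) = {q0, q1, q2, q3, q5, q6, q7, q8, q9}
Sat(¬req ∨ ¬r) = {q0, q1, q2, q3, q4, q5, q6, q7, q8, q9}
Sat((¬req ∨ ¬r) ∧ r) = {q4}
AF ((¬req ∨ ¬r) ∧ r): least fixpoint, start Z0 = {q4}, add states with every successor in Z. Already a fixed point.
Sat(AF ((¬req ∨ ¬r) ∧ r)) = {q4}
EF (AF ((¬req ∨ ¬r) ∧ r)): least fixpoint, start Z0 = {q4}, add states with some successor in Z. Z1 = {q0, q4}; Z2 = {q0, q4, q7}; fixed.
Sat(EF (AF ((¬req ∨ ¬r) ∧ r))) = {q0, q4, q7}
|Sat(EF (AF ((¬req ∨ ¬r) ∧ r)))| = |{q0, q4, q7}| = 3.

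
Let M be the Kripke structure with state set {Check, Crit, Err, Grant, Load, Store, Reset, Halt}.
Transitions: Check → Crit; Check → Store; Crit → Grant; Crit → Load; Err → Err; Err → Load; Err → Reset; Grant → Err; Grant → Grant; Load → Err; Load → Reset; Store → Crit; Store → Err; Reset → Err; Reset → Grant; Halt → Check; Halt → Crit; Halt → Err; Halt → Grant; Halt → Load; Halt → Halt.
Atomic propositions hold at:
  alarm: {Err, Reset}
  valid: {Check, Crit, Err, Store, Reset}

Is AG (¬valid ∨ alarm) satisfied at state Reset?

Yes

Sat(¬valid) = {Grant, Load, Halt}
Sat(¬valid ∨ alarm) = {Err, Grant, Load, Reset, Halt}
AG (¬valid ∨ alarm): greatest fixpoint, start Z0 = {Err, Grant, Load, Reset, Halt}, keep only states in Sat with every successor in Z. Z1 = {Err, Grant, Load, Reset}; fixed.
Sat(AG (¬valid ∨ alarm)) = {Err, Grant, Load, Reset}
Reset ∈ Sat(AG (¬valid ∨ alarm)) = {Err, Grant, Load, Reset}, so the formula holds at Reset.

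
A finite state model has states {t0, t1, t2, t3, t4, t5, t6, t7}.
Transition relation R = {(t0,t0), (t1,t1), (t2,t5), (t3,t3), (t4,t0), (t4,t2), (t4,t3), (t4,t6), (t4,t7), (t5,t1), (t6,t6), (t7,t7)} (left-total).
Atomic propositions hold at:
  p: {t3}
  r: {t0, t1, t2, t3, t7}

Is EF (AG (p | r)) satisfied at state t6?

Sat(p | r) = {t0, t1, t2, t3, t7}
AG (p | r): greatest fixpoint, start Z0 = {t0, t1, t2, t3, t7}, keep only states in Sat with every successor in Z. Z1 = {t0, t1, t3, t7}; fixed.
Sat(AG (p | r)) = {t0, t1, t3, t7}
EF (AG (p | r)): least fixpoint, start Z0 = {t0, t1, t3, t7}, add states with some successor in Z. Z1 = {t0, t1, t3, t4, t5, t7}; Z2 = {t0, t1, t2, t3, t4, t5, t7}; fixed.
Sat(EF (AG (p | r))) = {t0, t1, t2, t3, t4, t5, t7}
t6 ∉ Sat(EF (AG (p | r))) = {t0, t1, t2, t3, t4, t5, t7}, so the formula does not hold at t6.

No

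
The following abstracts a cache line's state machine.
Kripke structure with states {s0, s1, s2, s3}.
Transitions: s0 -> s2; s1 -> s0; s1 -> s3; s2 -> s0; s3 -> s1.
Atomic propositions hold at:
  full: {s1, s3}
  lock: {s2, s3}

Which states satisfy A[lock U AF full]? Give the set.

AF full: least fixpoint, start Z0 = {s1, s3}, add states with every successor in Z. Already a fixed point.
Sat(AF full) = {s1, s3}
A[lock U AF full]: least fixpoint, start Z0 = Sat(AF full) = {s1, s3}, add states in Sat(lock) with every successor in Z. Already a fixed point.
Sat(A[lock U AF full]) = {s1, s3}

{s1, s3}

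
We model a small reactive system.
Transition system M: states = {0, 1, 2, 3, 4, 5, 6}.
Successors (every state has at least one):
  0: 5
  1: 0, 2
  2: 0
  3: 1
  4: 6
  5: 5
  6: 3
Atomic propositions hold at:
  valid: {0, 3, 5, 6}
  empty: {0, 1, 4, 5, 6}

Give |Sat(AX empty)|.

Sat(AX empty) = {s : every successor in {0, 1, 4, 5, 6}} = {0, 2, 3, 4, 5}
|Sat(AX empty)| = |{0, 2, 3, 4, 5}| = 5.

5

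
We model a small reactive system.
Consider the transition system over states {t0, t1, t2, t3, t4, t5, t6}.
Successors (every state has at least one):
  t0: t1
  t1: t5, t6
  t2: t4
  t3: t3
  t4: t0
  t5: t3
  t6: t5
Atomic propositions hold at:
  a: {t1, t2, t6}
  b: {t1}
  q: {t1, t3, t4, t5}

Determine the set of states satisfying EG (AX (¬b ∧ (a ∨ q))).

{t1, t3, t5, t6}

Sat(¬b) = {t0, t2, t3, t4, t5, t6}
Sat(a ∨ q) = {t1, t2, t3, t4, t5, t6}
Sat(¬b ∧ (a ∨ q)) = {t2, t3, t4, t5, t6}
Sat(AX (¬b ∧ (a ∨ q))) = {s : every successor in {t2, t3, t4, t5, t6}} = {t1, t2, t3, t5, t6}
EG (AX (¬b ∧ (a ∨ q))): greatest fixpoint, start Z0 = {t1, t2, t3, t5, t6}, keep only states in Sat with some successor in Z. Z1 = {t1, t3, t5, t6}; fixed.
Sat(EG (AX (¬b ∧ (a ∨ q)))) = {t1, t3, t5, t6}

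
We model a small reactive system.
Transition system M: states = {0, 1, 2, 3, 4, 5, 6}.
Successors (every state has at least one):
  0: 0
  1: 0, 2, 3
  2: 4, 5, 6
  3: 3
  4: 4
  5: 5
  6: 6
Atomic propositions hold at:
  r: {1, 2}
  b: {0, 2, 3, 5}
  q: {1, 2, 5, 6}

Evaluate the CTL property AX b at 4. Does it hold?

Sat(AX b) = {s : every successor in {0, 2, 3, 5}} = {0, 1, 3, 5}
4 ∉ Sat(AX b) = {0, 1, 3, 5}, so the formula does not hold at 4.

No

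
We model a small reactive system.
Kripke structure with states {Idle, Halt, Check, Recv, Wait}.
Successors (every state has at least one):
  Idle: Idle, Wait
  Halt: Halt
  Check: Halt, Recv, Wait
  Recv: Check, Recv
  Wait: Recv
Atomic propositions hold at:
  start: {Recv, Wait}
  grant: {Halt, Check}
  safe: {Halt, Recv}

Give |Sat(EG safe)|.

EG safe: greatest fixpoint, start Z0 = {Halt, Recv}, keep only states in Sat with some successor in Z. Already a fixed point.
Sat(EG safe) = {Halt, Recv}
|Sat(EG safe)| = |{Halt, Recv}| = 2.

2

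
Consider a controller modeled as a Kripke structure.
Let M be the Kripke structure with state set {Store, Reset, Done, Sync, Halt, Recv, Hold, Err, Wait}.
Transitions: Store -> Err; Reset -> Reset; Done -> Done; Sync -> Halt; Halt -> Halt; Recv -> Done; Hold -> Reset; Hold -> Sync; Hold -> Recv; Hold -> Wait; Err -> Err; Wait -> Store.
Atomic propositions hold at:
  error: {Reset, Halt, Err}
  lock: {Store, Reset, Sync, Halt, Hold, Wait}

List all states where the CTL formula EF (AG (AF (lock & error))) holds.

Sat(lock & error) = {Reset, Halt}
AF (lock & error): least fixpoint, start Z0 = {Reset, Halt}, add states with every successor in Z. Z1 = {Reset, Sync, Halt}; fixed.
Sat(AF (lock & error)) = {Reset, Sync, Halt}
AG (AF (lock & error)): greatest fixpoint, start Z0 = {Reset, Sync, Halt}, keep only states in Sat with every successor in Z. Already a fixed point.
Sat(AG (AF (lock & error))) = {Reset, Sync, Halt}
EF (AG (AF (lock & error))): least fixpoint, start Z0 = {Reset, Sync, Halt}, add states with some successor in Z. Z1 = {Reset, Sync, Halt, Hold}; fixed.
Sat(EF (AG (AF (lock & error)))) = {Reset, Sync, Halt, Hold}

{Reset, Sync, Halt, Hold}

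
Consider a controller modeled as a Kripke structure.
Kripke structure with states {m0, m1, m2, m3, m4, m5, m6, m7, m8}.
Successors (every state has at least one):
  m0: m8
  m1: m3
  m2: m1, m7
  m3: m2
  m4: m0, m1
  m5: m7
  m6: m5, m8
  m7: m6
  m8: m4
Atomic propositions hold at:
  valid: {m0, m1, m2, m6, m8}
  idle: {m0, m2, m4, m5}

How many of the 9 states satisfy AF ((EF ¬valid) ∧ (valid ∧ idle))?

Sat(¬valid) = {m3, m4, m5, m7}
EF ¬valid: least fixpoint, start Z0 = {m3, m4, m5, m7}, add states with some successor in Z. Z1 = {m1, m2, m3, m4, m5, m6, m7, m8}; Z2 = {m0, m1, m2, m3, m4, m5, m6, m7, m8}; fixed.
Sat(EF ¬valid) = {m0, m1, m2, m3, m4, m5, m6, m7, m8}
Sat(valid ∧ idle) = {m0, m2}
Sat((EF ¬valid) ∧ (valid ∧ idle)) = {m0, m2}
AF ((EF ¬valid) ∧ (valid ∧ idle)): least fixpoint, start Z0 = {m0, m2}, add states with every successor in Z. Z1 = {m0, m2, m3}; Z2 = {m0, m1, m2, m3}; Z3 = {m0, m1, m2, m3, m4}; Z4 = {m0, m1, m2, m3, m4, m8}; fixed.
Sat(AF ((EF ¬valid) ∧ (valid ∧ idle))) = {m0, m1, m2, m3, m4, m8}
|Sat(AF ((EF ¬valid) ∧ (valid ∧ idle)))| = |{m0, m1, m2, m3, m4, m8}| = 6.

6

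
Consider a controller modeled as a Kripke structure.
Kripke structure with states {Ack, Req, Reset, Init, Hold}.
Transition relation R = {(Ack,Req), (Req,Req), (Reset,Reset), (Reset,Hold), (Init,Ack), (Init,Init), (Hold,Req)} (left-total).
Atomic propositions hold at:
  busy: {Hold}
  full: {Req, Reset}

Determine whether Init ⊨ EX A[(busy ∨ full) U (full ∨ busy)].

No

Sat(busy ∨ full) = {Req, Reset, Hold}
Sat(full ∨ busy) = {Req, Reset, Hold}
A[(busy ∨ full) U (full ∨ busy)]: least fixpoint, start Z0 = Sat((full ∨ busy)) = {Req, Reset, Hold}, add states in Sat(busy ∨ full) with every successor in Z. Already a fixed point.
Sat(A[(busy ∨ full) U (full ∨ busy)]) = {Req, Reset, Hold}
Sat(EX A[(busy ∨ full) U (full ∨ busy)]) = {s : some successor in {Req, Reset, Hold}} = {Ack, Req, Reset, Hold}
Init ∉ Sat(EX A[(busy ∨ full) U (full ∨ busy)]) = {Ack, Req, Reset, Hold}, so the formula does not hold at Init.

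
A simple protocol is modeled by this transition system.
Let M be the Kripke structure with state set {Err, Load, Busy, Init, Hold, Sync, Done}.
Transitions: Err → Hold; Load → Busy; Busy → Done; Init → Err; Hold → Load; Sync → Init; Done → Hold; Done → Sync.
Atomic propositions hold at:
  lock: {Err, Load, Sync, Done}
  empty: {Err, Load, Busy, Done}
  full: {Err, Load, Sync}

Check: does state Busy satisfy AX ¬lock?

No

Sat(¬lock) = {Busy, Init, Hold}
Sat(AX ¬lock) = {s : every successor in {Busy, Init, Hold}} = {Err, Load, Sync}
Busy ∉ Sat(AX ¬lock) = {Err, Load, Sync}, so the formula does not hold at Busy.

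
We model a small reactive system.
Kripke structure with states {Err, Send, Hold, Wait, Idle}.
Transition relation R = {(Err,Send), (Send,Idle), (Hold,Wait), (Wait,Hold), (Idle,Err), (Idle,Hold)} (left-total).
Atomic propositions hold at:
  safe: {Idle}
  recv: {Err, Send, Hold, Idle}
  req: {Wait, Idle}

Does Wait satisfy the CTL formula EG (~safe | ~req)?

Yes

Sat(~safe) = {Err, Send, Hold, Wait}
Sat(~req) = {Err, Send, Hold}
Sat(~safe | ~req) = {Err, Send, Hold, Wait}
EG (~safe | ~req): greatest fixpoint, start Z0 = {Err, Send, Hold, Wait}, keep only states in Sat with some successor in Z. Z1 = {Err, Hold, Wait}; Z2 = {Hold, Wait}; fixed.
Sat(EG (~safe | ~req)) = {Hold, Wait}
Wait ∈ Sat(EG (~safe | ~req)) = {Hold, Wait}, so the formula holds at Wait.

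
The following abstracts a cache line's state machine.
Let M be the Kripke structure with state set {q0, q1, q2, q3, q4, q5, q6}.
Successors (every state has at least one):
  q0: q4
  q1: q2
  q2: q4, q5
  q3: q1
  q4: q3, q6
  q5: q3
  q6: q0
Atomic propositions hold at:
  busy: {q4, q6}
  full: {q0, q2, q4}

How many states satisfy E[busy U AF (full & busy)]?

Sat(full & busy) = {q4}
AF (full & busy): least fixpoint, start Z0 = {q4}, add states with every successor in Z. Z1 = {q0, q4}; Z2 = {q0, q4, q6}; fixed.
Sat(AF (full & busy)) = {q0, q4, q6}
E[busy U AF (full & busy)]: least fixpoint, start Z0 = Sat(AF (full & busy)) = {q0, q4, q6}, add states in Sat(busy) with some successor in Z. Already a fixed point.
Sat(E[busy U AF (full & busy)]) = {q0, q4, q6}
|Sat(E[busy U AF (full & busy)])| = |{q0, q4, q6}| = 3.

3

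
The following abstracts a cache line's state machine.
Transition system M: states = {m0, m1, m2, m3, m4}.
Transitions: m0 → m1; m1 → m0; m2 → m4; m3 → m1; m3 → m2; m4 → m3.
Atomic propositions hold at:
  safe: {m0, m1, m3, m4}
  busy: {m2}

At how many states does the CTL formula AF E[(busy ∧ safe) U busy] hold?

1

Sat(busy ∧ safe) = ∅
E[(busy ∧ safe) U busy]: least fixpoint, start Z0 = Sat(busy) = {m2}, add states in Sat(busy ∧ safe) with some successor in Z. Already a fixed point.
Sat(E[(busy ∧ safe) U busy]) = {m2}
AF E[(busy ∧ safe) U busy]: least fixpoint, start Z0 = {m2}, add states with every successor in Z. Already a fixed point.
Sat(AF E[(busy ∧ safe) U busy]) = {m2}
|Sat(AF E[(busy ∧ safe) U busy])| = |{m2}| = 1.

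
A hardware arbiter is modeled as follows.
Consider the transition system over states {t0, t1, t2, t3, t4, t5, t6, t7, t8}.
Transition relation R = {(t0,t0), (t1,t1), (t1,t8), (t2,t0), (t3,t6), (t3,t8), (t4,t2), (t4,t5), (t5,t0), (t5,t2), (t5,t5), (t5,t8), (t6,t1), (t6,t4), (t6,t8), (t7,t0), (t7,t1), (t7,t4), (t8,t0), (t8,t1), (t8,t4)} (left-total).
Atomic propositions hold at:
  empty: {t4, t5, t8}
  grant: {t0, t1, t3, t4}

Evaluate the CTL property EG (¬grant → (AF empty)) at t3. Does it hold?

Sat(¬grant) = {t2, t5, t6, t7, t8}
AF empty: least fixpoint, start Z0 = {t4, t5, t8}, add states with every successor in Z. Already a fixed point.
Sat(AF empty) = {t4, t5, t8}
Sat(¬grant → (AF empty)) = {t0, t1, t3, t4, t5, t8}
EG (¬grant → (AF empty)): greatest fixpoint, start Z0 = {t0, t1, t3, t4, t5, t8}, keep only states in Sat with some successor in Z. Already a fixed point.
Sat(EG (¬grant → (AF empty))) = {t0, t1, t3, t4, t5, t8}
t3 ∈ Sat(EG (¬grant → (AF empty))) = {t0, t1, t3, t4, t5, t8}, so the formula holds at t3.

Yes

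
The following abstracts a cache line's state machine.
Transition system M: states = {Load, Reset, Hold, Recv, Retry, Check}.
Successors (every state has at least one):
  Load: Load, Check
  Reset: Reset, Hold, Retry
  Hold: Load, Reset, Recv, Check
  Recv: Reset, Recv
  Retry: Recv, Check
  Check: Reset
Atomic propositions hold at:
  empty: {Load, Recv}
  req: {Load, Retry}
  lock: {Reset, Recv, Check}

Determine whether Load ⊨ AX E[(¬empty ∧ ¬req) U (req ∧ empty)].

Sat(¬empty) = {Reset, Hold, Retry, Check}
Sat(¬req) = {Reset, Hold, Recv, Check}
Sat(¬empty ∧ ¬req) = {Reset, Hold, Check}
Sat(req ∧ empty) = {Load}
E[(¬empty ∧ ¬req) U (req ∧ empty)]: least fixpoint, start Z0 = Sat((req ∧ empty)) = {Load}, add states in Sat(¬empty ∧ ¬req) with some successor in Z. Z1 = {Load, Hold}; Z2 = {Load, Reset, Hold}; Z3 = {Load, Reset, Hold, Check}; fixed.
Sat(E[(¬empty ∧ ¬req) U (req ∧ empty)]) = {Load, Reset, Hold, Check}
Sat(AX E[(¬empty ∧ ¬req) U (req ∧ empty)]) = {s : every successor in {Load, Reset, Hold, Check}} = {Load, Check}
Load ∈ Sat(AX E[(¬empty ∧ ¬req) U (req ∧ empty)]) = {Load, Check}, so the formula holds at Load.

Yes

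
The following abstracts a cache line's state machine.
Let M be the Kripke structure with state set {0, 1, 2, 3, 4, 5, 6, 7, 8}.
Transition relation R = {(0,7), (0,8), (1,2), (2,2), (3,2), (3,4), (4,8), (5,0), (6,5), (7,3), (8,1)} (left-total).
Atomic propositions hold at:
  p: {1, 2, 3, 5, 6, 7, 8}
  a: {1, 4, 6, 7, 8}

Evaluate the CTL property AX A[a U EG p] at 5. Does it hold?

EG p: greatest fixpoint, start Z0 = {1, 2, 3, 5, 6, 7, 8}, keep only states in Sat with some successor in Z. Z1 = {1, 2, 3, 6, 7, 8}; Z2 = {1, 2, 3, 7, 8}; fixed.
Sat(EG p) = {1, 2, 3, 7, 8}
A[a U EG p]: least fixpoint, start Z0 = Sat(EG p) = {1, 2, 3, 7, 8}, add states in Sat(a) with every successor in Z. Z1 = {1, 2, 3, 4, 7, 8}; fixed.
Sat(A[a U EG p]) = {1, 2, 3, 4, 7, 8}
Sat(AX A[a U EG p]) = {s : every successor in {1, 2, 3, 4, 7, 8}} = {0, 1, 2, 3, 4, 7, 8}
5 ∉ Sat(AX A[a U EG p]) = {0, 1, 2, 3, 4, 7, 8}, so the formula does not hold at 5.

No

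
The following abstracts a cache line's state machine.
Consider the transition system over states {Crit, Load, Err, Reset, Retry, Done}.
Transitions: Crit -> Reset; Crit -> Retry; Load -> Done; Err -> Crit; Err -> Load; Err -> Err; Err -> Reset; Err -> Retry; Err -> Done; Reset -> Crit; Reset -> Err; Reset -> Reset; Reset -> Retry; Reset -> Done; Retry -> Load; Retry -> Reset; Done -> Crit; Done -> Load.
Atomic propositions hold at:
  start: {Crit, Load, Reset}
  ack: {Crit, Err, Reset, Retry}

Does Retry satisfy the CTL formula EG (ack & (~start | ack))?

Sat(~start) = {Err, Retry, Done}
Sat(~start | ack) = {Crit, Err, Reset, Retry, Done}
Sat(ack & (~start | ack)) = {Crit, Err, Reset, Retry}
EG (ack & (~start | ack)): greatest fixpoint, start Z0 = {Crit, Err, Reset, Retry}, keep only states in Sat with some successor in Z. Already a fixed point.
Sat(EG (ack & (~start | ack))) = {Crit, Err, Reset, Retry}
Retry ∈ Sat(EG (ack & (~start | ack))) = {Crit, Err, Reset, Retry}, so the formula holds at Retry.

Yes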